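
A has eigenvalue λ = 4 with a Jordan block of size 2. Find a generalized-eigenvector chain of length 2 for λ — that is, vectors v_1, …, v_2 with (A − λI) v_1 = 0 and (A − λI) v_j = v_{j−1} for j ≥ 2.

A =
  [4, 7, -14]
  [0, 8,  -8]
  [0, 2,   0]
A Jordan chain for λ = 4 of length 2:
v_1 = (7, 4, 2)ᵀ
v_2 = (0, 1, 0)ᵀ

Let N = A − (4)·I. We want v_2 with N^2 v_2 = 0 but N^1 v_2 ≠ 0; then v_{j-1} := N · v_j for j = 2, …, 2.

Pick v_2 = (0, 1, 0)ᵀ.
Then v_1 = N · v_2 = (7, 4, 2)ᵀ.

Sanity check: (A − (4)·I) v_1 = (0, 0, 0)ᵀ = 0. ✓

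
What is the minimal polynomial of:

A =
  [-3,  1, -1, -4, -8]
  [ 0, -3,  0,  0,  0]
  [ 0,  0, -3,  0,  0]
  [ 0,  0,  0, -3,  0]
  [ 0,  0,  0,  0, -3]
x^2 + 6*x + 9

The characteristic polynomial is χ_A(x) = (x + 3)^5, so the eigenvalues are known. The minimal polynomial is
  m_A(x) = Π_λ (x − λ)^{k_λ}
where k_λ is the size of the *largest* Jordan block for λ (equivalently, the smallest k with (A − λI)^k v = 0 for every generalised eigenvector v of λ).

  λ = -3: largest Jordan block has size 2, contributing (x + 3)^2

So m_A(x) = (x + 3)^2 = x^2 + 6*x + 9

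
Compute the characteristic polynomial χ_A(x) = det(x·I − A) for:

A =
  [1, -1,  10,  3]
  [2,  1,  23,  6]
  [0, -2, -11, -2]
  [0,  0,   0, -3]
x^4 + 12*x^3 + 54*x^2 + 108*x + 81

Expanding det(x·I − A) (e.g. by cofactor expansion or by noting that A is similar to its Jordan form J, which has the same characteristic polynomial as A) gives
  χ_A(x) = x^4 + 12*x^3 + 54*x^2 + 108*x + 81
which factors as (x + 3)^4. The eigenvalues (with algebraic multiplicities) are λ = -3 with multiplicity 4.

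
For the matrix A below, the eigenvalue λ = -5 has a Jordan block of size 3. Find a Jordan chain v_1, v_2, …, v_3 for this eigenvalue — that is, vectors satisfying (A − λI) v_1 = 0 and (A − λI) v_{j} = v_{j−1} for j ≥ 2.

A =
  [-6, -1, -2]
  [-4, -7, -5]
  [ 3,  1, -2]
A Jordan chain for λ = -5 of length 3:
v_1 = (-1, -3, 2)ᵀ
v_2 = (-1, -4, 3)ᵀ
v_3 = (1, 0, 0)ᵀ

Let N = A − (-5)·I. We want v_3 with N^3 v_3 = 0 but N^2 v_3 ≠ 0; then v_{j-1} := N · v_j for j = 3, …, 2.

Pick v_3 = (1, 0, 0)ᵀ.
Then v_2 = N · v_3 = (-1, -4, 3)ᵀ.
Then v_1 = N · v_2 = (-1, -3, 2)ᵀ.

Sanity check: (A − (-5)·I) v_1 = (0, 0, 0)ᵀ = 0. ✓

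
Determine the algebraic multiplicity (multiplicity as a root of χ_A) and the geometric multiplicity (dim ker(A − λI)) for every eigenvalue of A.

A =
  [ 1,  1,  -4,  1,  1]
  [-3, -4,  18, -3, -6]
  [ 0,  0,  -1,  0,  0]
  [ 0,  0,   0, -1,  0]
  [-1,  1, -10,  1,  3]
λ = -1: alg = 4, geom = 3; λ = 2: alg = 1, geom = 1

Step 1 — factor the characteristic polynomial to read off the algebraic multiplicities:
  χ_A(x) = (x - 2)*(x + 1)^4

Step 2 — compute geometric multiplicities via the rank-nullity identity g(λ) = n − rank(A − λI):
  rank(A − (-1)·I) = 2, so dim ker(A − (-1)·I) = n − 2 = 3
  rank(A − (2)·I) = 4, so dim ker(A − (2)·I) = n − 4 = 1

Summary:
  λ = -1: algebraic multiplicity = 4, geometric multiplicity = 3
  λ = 2: algebraic multiplicity = 1, geometric multiplicity = 1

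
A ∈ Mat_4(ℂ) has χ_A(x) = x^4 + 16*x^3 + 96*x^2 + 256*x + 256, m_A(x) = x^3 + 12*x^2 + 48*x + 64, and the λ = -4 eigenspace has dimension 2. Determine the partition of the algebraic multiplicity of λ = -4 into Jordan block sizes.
Block sizes for λ = -4: [3, 1]

Step 1 — from the characteristic polynomial, algebraic multiplicity of λ = -4 is 4. From dim ker(A − (-4)·I) = 2, there are exactly 2 Jordan blocks for λ = -4.
Step 2 — from the minimal polynomial, the factor (x + 4)^3 tells us the largest block for λ = -4 has size 3.
Step 3 — with total size 4, 2 blocks, and largest block 3, the block sizes (in nonincreasing order) are [3, 1].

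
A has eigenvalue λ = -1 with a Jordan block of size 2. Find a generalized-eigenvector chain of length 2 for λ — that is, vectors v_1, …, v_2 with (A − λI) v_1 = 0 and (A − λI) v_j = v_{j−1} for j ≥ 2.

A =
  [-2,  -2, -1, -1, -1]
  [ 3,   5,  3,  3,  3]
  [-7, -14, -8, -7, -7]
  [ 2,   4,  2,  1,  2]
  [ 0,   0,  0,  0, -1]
A Jordan chain for λ = -1 of length 2:
v_1 = (-1, 3, -7, 2, 0)ᵀ
v_2 = (1, 0, 0, 0, 0)ᵀ

Let N = A − (-1)·I. We want v_2 with N^2 v_2 = 0 but N^1 v_2 ≠ 0; then v_{j-1} := N · v_j for j = 2, …, 2.

Pick v_2 = (1, 0, 0, 0, 0)ᵀ.
Then v_1 = N · v_2 = (-1, 3, -7, 2, 0)ᵀ.

Sanity check: (A − (-1)·I) v_1 = (0, 0, 0, 0, 0)ᵀ = 0. ✓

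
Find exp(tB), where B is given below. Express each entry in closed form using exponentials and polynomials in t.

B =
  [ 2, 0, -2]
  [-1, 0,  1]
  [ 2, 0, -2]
e^{tB} =
  [2*t + 1, 0, -2*t]
  [-t, 1, t]
  [2*t, 0, 1 - 2*t]

Strategy: write B = P · J · P⁻¹ where J is a Jordan canonical form, so e^{tB} = P · e^{tJ} · P⁻¹, and e^{tJ} can be computed block-by-block.

B has Jordan form
J =
  [0, 1, 0]
  [0, 0, 0]
  [0, 0, 0]
(up to reordering of blocks).

Per-block formulas:
  For a 2×2 Jordan block J_2(0): exp(t · J_2(0)) = e^(0t)·(I + t·N), where N is the 2×2 nilpotent shift.
  For a 1×1 block at λ = 0: exp(t · [0]) = [e^(0t)].

After assembling e^{tJ} and conjugating by P, we get:

e^{tB} =
  [2*t + 1, 0, -2*t]
  [-t, 1, t]
  [2*t, 0, 1 - 2*t]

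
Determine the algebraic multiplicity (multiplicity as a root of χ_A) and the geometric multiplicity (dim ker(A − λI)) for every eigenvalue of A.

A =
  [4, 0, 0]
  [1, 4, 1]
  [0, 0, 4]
λ = 4: alg = 3, geom = 2

Step 1 — factor the characteristic polynomial to read off the algebraic multiplicities:
  χ_A(x) = (x - 4)^3

Step 2 — compute geometric multiplicities via the rank-nullity identity g(λ) = n − rank(A − λI):
  rank(A − (4)·I) = 1, so dim ker(A − (4)·I) = n − 1 = 2

Summary:
  λ = 4: algebraic multiplicity = 3, geometric multiplicity = 2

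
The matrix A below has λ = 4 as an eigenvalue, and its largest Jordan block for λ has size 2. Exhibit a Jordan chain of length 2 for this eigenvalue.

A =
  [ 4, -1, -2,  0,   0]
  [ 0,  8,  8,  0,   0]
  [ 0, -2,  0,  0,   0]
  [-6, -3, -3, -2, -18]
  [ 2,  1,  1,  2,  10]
A Jordan chain for λ = 4 of length 2:
v_1 = (0, 0, 0, -6, 2)ᵀ
v_2 = (1, 0, 0, 0, 0)ᵀ

Let N = A − (4)·I. We want v_2 with N^2 v_2 = 0 but N^1 v_2 ≠ 0; then v_{j-1} := N · v_j for j = 2, …, 2.

Pick v_2 = (1, 0, 0, 0, 0)ᵀ.
Then v_1 = N · v_2 = (0, 0, 0, -6, 2)ᵀ.

Sanity check: (A − (4)·I) v_1 = (0, 0, 0, 0, 0)ᵀ = 0. ✓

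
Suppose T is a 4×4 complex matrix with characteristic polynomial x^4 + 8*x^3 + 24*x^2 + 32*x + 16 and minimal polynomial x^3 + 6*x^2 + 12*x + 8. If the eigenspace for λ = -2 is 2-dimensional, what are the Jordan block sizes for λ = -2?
Block sizes for λ = -2: [3, 1]

Step 1 — from the characteristic polynomial, algebraic multiplicity of λ = -2 is 4. From dim ker(T − (-2)·I) = 2, there are exactly 2 Jordan blocks for λ = -2.
Step 2 — from the minimal polynomial, the factor (x + 2)^3 tells us the largest block for λ = -2 has size 3.
Step 3 — with total size 4, 2 blocks, and largest block 3, the block sizes (in nonincreasing order) are [3, 1].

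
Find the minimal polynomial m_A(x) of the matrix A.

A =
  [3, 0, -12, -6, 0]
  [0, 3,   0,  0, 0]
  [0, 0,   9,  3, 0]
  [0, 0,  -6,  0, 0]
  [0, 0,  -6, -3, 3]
x^2 - 9*x + 18

The characteristic polynomial is χ_A(x) = (x - 6)*(x - 3)^4, so the eigenvalues are known. The minimal polynomial is
  m_A(x) = Π_λ (x − λ)^{k_λ}
where k_λ is the size of the *largest* Jordan block for λ (equivalently, the smallest k with (A − λI)^k v = 0 for every generalised eigenvector v of λ).

  λ = 3: largest Jordan block has size 1, contributing (x − 3)
  λ = 6: largest Jordan block has size 1, contributing (x − 6)

So m_A(x) = (x - 6)*(x - 3) = x^2 - 9*x + 18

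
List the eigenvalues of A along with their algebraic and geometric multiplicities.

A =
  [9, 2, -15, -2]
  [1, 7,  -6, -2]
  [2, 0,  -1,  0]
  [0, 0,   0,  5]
λ = 5: alg = 4, geom = 2

Step 1 — factor the characteristic polynomial to read off the algebraic multiplicities:
  χ_A(x) = (x - 5)^4

Step 2 — compute geometric multiplicities via the rank-nullity identity g(λ) = n − rank(A − λI):
  rank(A − (5)·I) = 2, so dim ker(A − (5)·I) = n − 2 = 2

Summary:
  λ = 5: algebraic multiplicity = 4, geometric multiplicity = 2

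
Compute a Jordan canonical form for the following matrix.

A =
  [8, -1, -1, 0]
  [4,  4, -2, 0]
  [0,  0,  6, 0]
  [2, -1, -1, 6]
J_2(6) ⊕ J_1(6) ⊕ J_1(6)

The characteristic polynomial is
  det(x·I − A) = x^4 - 24*x^3 + 216*x^2 - 864*x + 1296 = (x - 6)^4

Eigenvalues and multiplicities (the geometric multiplicity of λ is n − rank(A − λI), which equals the number of Jordan blocks for λ):
  λ = 6: algebraic multiplicity = 4, geometric multiplicity = 3

Determining the block sizes for each eigenvalue:
  λ = 6: 3 blocks summing to 4 forces exactly one block of size 2 and the rest size 1 → block sizes [2, 1, 1]

Assembling the blocks gives a Jordan form
J =
  [6, 1, 0, 0]
  [0, 6, 0, 0]
  [0, 0, 6, 0]
  [0, 0, 0, 6]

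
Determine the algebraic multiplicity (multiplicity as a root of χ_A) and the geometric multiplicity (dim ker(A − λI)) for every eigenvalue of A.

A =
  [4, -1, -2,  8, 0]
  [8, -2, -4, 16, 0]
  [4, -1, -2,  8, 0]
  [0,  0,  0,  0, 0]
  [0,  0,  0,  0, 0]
λ = 0: alg = 5, geom = 4

Step 1 — factor the characteristic polynomial to read off the algebraic multiplicities:
  χ_A(x) = x^5

Step 2 — compute geometric multiplicities via the rank-nullity identity g(λ) = n − rank(A − λI):
  rank(A − (0)·I) = 1, so dim ker(A − (0)·I) = n − 1 = 4

Summary:
  λ = 0: algebraic multiplicity = 5, geometric multiplicity = 4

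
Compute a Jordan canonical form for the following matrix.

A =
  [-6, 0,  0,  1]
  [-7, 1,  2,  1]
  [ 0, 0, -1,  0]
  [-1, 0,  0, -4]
J_2(-5) ⊕ J_1(-1) ⊕ J_1(1)

The characteristic polynomial is
  det(x·I − A) = x^4 + 10*x^3 + 24*x^2 - 10*x - 25 = (x - 1)*(x + 1)*(x + 5)^2

Eigenvalues and multiplicities (the geometric multiplicity of λ is n − rank(A − λI), which equals the number of Jordan blocks for λ):
  λ = -5: algebraic multiplicity = 2, geometric multiplicity = 1
  λ = -1: algebraic multiplicity = 1, geometric multiplicity = 1
  λ = 1: algebraic multiplicity = 1, geometric multiplicity = 1

Determining the block sizes for each eigenvalue:
  λ = -5: one block (gm = 1), so the single block has size am = 2 → block sizes [2]
  λ = -1: one block (gm = 1), so the single block has size am = 1 → block sizes [1]
  λ = 1: one block (gm = 1), so the single block has size am = 1 → block sizes [1]

Assembling the blocks gives a Jordan form
J =
  [-5,  1,  0, 0]
  [ 0, -5,  0, 0]
  [ 0,  0, -1, 0]
  [ 0,  0,  0, 1]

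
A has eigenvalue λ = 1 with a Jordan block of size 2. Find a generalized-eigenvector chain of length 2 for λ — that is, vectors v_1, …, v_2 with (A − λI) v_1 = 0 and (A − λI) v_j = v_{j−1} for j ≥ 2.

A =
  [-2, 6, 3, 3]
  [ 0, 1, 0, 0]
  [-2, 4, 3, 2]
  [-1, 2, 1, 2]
A Jordan chain for λ = 1 of length 2:
v_1 = (-3, 0, -2, -1)ᵀ
v_2 = (1, 0, 0, 0)ᵀ

Let N = A − (1)·I. We want v_2 with N^2 v_2 = 0 but N^1 v_2 ≠ 0; then v_{j-1} := N · v_j for j = 2, …, 2.

Pick v_2 = (1, 0, 0, 0)ᵀ.
Then v_1 = N · v_2 = (-3, 0, -2, -1)ᵀ.

Sanity check: (A − (1)·I) v_1 = (0, 0, 0, 0)ᵀ = 0. ✓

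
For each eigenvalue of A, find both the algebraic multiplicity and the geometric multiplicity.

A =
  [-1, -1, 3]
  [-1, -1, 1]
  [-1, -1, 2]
λ = 0: alg = 3, geom = 1

Step 1 — factor the characteristic polynomial to read off the algebraic multiplicities:
  χ_A(x) = x^3

Step 2 — compute geometric multiplicities via the rank-nullity identity g(λ) = n − rank(A − λI):
  rank(A − (0)·I) = 2, so dim ker(A − (0)·I) = n − 2 = 1

Summary:
  λ = 0: algebraic multiplicity = 3, geometric multiplicity = 1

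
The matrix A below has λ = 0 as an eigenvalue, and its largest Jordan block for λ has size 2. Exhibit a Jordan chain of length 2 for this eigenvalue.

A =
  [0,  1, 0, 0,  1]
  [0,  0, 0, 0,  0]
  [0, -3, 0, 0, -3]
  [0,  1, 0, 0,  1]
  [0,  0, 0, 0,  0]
A Jordan chain for λ = 0 of length 2:
v_1 = (1, 0, -3, 1, 0)ᵀ
v_2 = (0, 1, 0, 0, 0)ᵀ

Let N = A − (0)·I. We want v_2 with N^2 v_2 = 0 but N^1 v_2 ≠ 0; then v_{j-1} := N · v_j for j = 2, …, 2.

Pick v_2 = (0, 1, 0, 0, 0)ᵀ.
Then v_1 = N · v_2 = (1, 0, -3, 1, 0)ᵀ.

Sanity check: (A − (0)·I) v_1 = (0, 0, 0, 0, 0)ᵀ = 0. ✓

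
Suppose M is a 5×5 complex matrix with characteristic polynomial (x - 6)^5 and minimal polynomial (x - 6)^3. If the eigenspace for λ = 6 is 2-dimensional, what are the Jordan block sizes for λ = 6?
Block sizes for λ = 6: [3, 2]

Step 1 — from the characteristic polynomial, algebraic multiplicity of λ = 6 is 5. From dim ker(M − (6)·I) = 2, there are exactly 2 Jordan blocks for λ = 6.
Step 2 — from the minimal polynomial, the factor (x − 6)^3 tells us the largest block for λ = 6 has size 3.
Step 3 — with total size 5, 2 blocks, and largest block 3, the block sizes (in nonincreasing order) are [3, 2].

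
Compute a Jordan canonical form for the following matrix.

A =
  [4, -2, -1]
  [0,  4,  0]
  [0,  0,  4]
J_2(4) ⊕ J_1(4)

The characteristic polynomial is
  det(x·I − A) = x^3 - 12*x^2 + 48*x - 64 = (x - 4)^3

Eigenvalues and multiplicities (the geometric multiplicity of λ is n − rank(A − λI), which equals the number of Jordan blocks for λ):
  λ = 4: algebraic multiplicity = 3, geometric multiplicity = 2

Determining the block sizes for each eigenvalue:
  λ = 4: 2 blocks summing to 3 forces exactly one block of size 2 and the rest size 1 → block sizes [2, 1]

Assembling the blocks gives a Jordan form
J =
  [4, 1, 0]
  [0, 4, 0]
  [0, 0, 4]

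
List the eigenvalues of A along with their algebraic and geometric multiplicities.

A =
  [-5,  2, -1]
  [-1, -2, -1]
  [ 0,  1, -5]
λ = -4: alg = 3, geom = 1

Step 1 — factor the characteristic polynomial to read off the algebraic multiplicities:
  χ_A(x) = (x + 4)^3

Step 2 — compute geometric multiplicities via the rank-nullity identity g(λ) = n − rank(A − λI):
  rank(A − (-4)·I) = 2, so dim ker(A − (-4)·I) = n − 2 = 1

Summary:
  λ = -4: algebraic multiplicity = 3, geometric multiplicity = 1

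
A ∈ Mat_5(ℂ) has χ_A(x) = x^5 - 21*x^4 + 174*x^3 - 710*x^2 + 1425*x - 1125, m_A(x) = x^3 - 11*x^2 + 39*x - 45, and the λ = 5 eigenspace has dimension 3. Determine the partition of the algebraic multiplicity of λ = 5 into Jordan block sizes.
Block sizes for λ = 5: [1, 1, 1]

Step 1 — from the characteristic polynomial, algebraic multiplicity of λ = 5 is 3. From dim ker(A − (5)·I) = 3, there are exactly 3 Jordan blocks for λ = 5.
Step 2 — from the minimal polynomial, the factor (x − 5) tells us the largest block for λ = 5 has size 1.
Step 3 — with total size 3, 3 blocks, and largest block 1, the block sizes (in nonincreasing order) are [1, 1, 1].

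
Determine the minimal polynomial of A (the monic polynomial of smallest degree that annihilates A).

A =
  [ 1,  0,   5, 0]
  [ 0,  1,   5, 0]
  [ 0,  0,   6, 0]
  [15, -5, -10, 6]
x^2 - 7*x + 6

The characteristic polynomial is χ_A(x) = (x - 6)^2*(x - 1)^2, so the eigenvalues are known. The minimal polynomial is
  m_A(x) = Π_λ (x − λ)^{k_λ}
where k_λ is the size of the *largest* Jordan block for λ (equivalently, the smallest k with (A − λI)^k v = 0 for every generalised eigenvector v of λ).

  λ = 1: largest Jordan block has size 1, contributing (x − 1)
  λ = 6: largest Jordan block has size 1, contributing (x − 6)

So m_A(x) = (x - 6)*(x - 1) = x^2 - 7*x + 6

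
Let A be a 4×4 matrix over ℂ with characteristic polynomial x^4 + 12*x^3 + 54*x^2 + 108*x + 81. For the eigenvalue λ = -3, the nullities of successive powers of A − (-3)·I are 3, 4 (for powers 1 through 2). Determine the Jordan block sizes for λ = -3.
Block sizes for λ = -3: [2, 1, 1]

From the dimensions of kernels of powers, the number of Jordan blocks of size at least j is d_j − d_{j−1} where d_j = dim ker(N^j) (with d_0 = 0). Computing the differences gives [3, 1].
The number of blocks of size exactly k is (#blocks of size ≥ k) − (#blocks of size ≥ k + 1), so the partition is: 2 block(s) of size 1, 1 block(s) of size 2.
In nonincreasing order the block sizes are [2, 1, 1].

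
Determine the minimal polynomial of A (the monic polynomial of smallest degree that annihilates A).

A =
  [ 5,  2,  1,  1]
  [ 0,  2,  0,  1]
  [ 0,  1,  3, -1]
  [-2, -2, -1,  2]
x^3 - 9*x^2 + 27*x - 27

The characteristic polynomial is χ_A(x) = (x - 3)^4, so the eigenvalues are known. The minimal polynomial is
  m_A(x) = Π_λ (x − λ)^{k_λ}
where k_λ is the size of the *largest* Jordan block for λ (equivalently, the smallest k with (A − λI)^k v = 0 for every generalised eigenvector v of λ).

  λ = 3: largest Jordan block has size 3, contributing (x − 3)^3

So m_A(x) = (x - 3)^3 = x^3 - 9*x^2 + 27*x - 27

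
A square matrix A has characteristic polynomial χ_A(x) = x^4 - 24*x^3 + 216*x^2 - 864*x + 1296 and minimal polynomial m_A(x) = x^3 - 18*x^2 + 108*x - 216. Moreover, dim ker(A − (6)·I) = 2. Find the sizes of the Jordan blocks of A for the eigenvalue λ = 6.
Block sizes for λ = 6: [3, 1]

Step 1 — from the characteristic polynomial, algebraic multiplicity of λ = 6 is 4. From dim ker(A − (6)·I) = 2, there are exactly 2 Jordan blocks for λ = 6.
Step 2 — from the minimal polynomial, the factor (x − 6)^3 tells us the largest block for λ = 6 has size 3.
Step 3 — with total size 4, 2 blocks, and largest block 3, the block sizes (in nonincreasing order) are [3, 1].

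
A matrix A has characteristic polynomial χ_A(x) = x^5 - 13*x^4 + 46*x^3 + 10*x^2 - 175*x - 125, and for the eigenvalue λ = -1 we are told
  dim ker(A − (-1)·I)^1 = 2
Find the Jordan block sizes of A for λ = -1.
Block sizes for λ = -1: [1, 1]

From the dimensions of kernels of powers, the number of Jordan blocks of size at least j is d_j − d_{j−1} where d_j = dim ker(N^j) (with d_0 = 0). Computing the differences gives [2].
The number of blocks of size exactly k is (#blocks of size ≥ k) − (#blocks of size ≥ k + 1), so the partition is: 2 block(s) of size 1.
In nonincreasing order the block sizes are [1, 1].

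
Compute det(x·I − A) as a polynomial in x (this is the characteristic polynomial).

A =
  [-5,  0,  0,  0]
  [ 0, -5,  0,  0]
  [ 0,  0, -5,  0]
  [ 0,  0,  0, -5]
x^4 + 20*x^3 + 150*x^2 + 500*x + 625

Expanding det(x·I − A) (e.g. by cofactor expansion or by noting that A is similar to its Jordan form J, which has the same characteristic polynomial as A) gives
  χ_A(x) = x^4 + 20*x^3 + 150*x^2 + 500*x + 625
which factors as (x + 5)^4. The eigenvalues (with algebraic multiplicities) are λ = -5 with multiplicity 4.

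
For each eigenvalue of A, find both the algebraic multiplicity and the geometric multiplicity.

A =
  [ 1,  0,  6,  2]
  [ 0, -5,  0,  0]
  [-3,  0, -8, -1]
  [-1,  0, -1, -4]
λ = -5: alg = 2, geom = 2; λ = -3: alg = 2, geom = 1

Step 1 — factor the characteristic polynomial to read off the algebraic multiplicities:
  χ_A(x) = (x + 3)^2*(x + 5)^2

Step 2 — compute geometric multiplicities via the rank-nullity identity g(λ) = n − rank(A − λI):
  rank(A − (-5)·I) = 2, so dim ker(A − (-5)·I) = n − 2 = 2
  rank(A − (-3)·I) = 3, so dim ker(A − (-3)·I) = n − 3 = 1

Summary:
  λ = -5: algebraic multiplicity = 2, geometric multiplicity = 2
  λ = -3: algebraic multiplicity = 2, geometric multiplicity = 1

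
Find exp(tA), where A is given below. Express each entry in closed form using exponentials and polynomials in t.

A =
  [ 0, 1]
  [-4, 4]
e^{tA} =
  [-2*t*exp(2*t) + exp(2*t), t*exp(2*t)]
  [-4*t*exp(2*t), 2*t*exp(2*t) + exp(2*t)]

Strategy: write A = P · J · P⁻¹ where J is a Jordan canonical form, so e^{tA} = P · e^{tJ} · P⁻¹, and e^{tJ} can be computed block-by-block.

A has Jordan form
J =
  [2, 1]
  [0, 2]
(up to reordering of blocks).

Per-block formulas:
  For a 2×2 Jordan block J_2(2): exp(t · J_2(2)) = e^(2t)·(I + t·N), where N is the 2×2 nilpotent shift.

After assembling e^{tJ} and conjugating by P, we get:

e^{tA} =
  [-2*t*exp(2*t) + exp(2*t), t*exp(2*t)]
  [-4*t*exp(2*t), 2*t*exp(2*t) + exp(2*t)]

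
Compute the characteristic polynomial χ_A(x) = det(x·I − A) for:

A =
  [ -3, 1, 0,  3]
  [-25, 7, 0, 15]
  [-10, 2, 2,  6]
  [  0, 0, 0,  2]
x^4 - 8*x^3 + 24*x^2 - 32*x + 16

Expanding det(x·I − A) (e.g. by cofactor expansion or by noting that A is similar to its Jordan form J, which has the same characteristic polynomial as A) gives
  χ_A(x) = x^4 - 8*x^3 + 24*x^2 - 32*x + 16
which factors as (x - 2)^4. The eigenvalues (with algebraic multiplicities) are λ = 2 with multiplicity 4.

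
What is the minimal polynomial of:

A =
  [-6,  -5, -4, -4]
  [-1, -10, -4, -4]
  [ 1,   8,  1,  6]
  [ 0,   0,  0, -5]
x^3 + 15*x^2 + 75*x + 125

The characteristic polynomial is χ_A(x) = (x + 5)^4, so the eigenvalues are known. The minimal polynomial is
  m_A(x) = Π_λ (x − λ)^{k_λ}
where k_λ is the size of the *largest* Jordan block for λ (equivalently, the smallest k with (A − λI)^k v = 0 for every generalised eigenvector v of λ).

  λ = -5: largest Jordan block has size 3, contributing (x + 5)^3

So m_A(x) = (x + 5)^3 = x^3 + 15*x^2 + 75*x + 125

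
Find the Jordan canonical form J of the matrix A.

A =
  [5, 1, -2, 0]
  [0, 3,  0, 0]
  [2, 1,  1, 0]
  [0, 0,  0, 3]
J_2(3) ⊕ J_1(3) ⊕ J_1(3)

The characteristic polynomial is
  det(x·I − A) = x^4 - 12*x^3 + 54*x^2 - 108*x + 81 = (x - 3)^4

Eigenvalues and multiplicities (the geometric multiplicity of λ is n − rank(A − λI), which equals the number of Jordan blocks for λ):
  λ = 3: algebraic multiplicity = 4, geometric multiplicity = 3

Determining the block sizes for each eigenvalue:
  λ = 3: 3 blocks summing to 4 forces exactly one block of size 2 and the rest size 1 → block sizes [2, 1, 1]

Assembling the blocks gives a Jordan form
J =
  [3, 1, 0, 0]
  [0, 3, 0, 0]
  [0, 0, 3, 0]
  [0, 0, 0, 3]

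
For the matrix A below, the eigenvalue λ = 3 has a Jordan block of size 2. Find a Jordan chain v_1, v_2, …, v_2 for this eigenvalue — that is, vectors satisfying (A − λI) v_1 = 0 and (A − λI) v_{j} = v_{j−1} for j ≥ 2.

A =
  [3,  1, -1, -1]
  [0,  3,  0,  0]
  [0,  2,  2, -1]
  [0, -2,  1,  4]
A Jordan chain for λ = 3 of length 2:
v_1 = (1, 0, 2, -2)ᵀ
v_2 = (0, 1, 0, 0)ᵀ

Let N = A − (3)·I. We want v_2 with N^2 v_2 = 0 but N^1 v_2 ≠ 0; then v_{j-1} := N · v_j for j = 2, …, 2.

Pick v_2 = (0, 1, 0, 0)ᵀ.
Then v_1 = N · v_2 = (1, 0, 2, -2)ᵀ.

Sanity check: (A − (3)·I) v_1 = (0, 0, 0, 0)ᵀ = 0. ✓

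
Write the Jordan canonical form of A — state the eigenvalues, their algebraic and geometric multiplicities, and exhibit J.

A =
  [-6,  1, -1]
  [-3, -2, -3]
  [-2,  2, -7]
J_2(-5) ⊕ J_1(-5)

The characteristic polynomial is
  det(x·I − A) = x^3 + 15*x^2 + 75*x + 125 = (x + 5)^3

Eigenvalues and multiplicities (the geometric multiplicity of λ is n − rank(A − λI), which equals the number of Jordan blocks for λ):
  λ = -5: algebraic multiplicity = 3, geometric multiplicity = 2

Determining the block sizes for each eigenvalue:
  λ = -5: 2 blocks summing to 3 forces exactly one block of size 2 and the rest size 1 → block sizes [2, 1]

Assembling the blocks gives a Jordan form
J =
  [-5,  1,  0]
  [ 0, -5,  0]
  [ 0,  0, -5]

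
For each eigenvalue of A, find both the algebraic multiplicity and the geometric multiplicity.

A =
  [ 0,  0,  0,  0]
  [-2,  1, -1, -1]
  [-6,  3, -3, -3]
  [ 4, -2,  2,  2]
λ = 0: alg = 4, geom = 3

Step 1 — factor the characteristic polynomial to read off the algebraic multiplicities:
  χ_A(x) = x^4

Step 2 — compute geometric multiplicities via the rank-nullity identity g(λ) = n − rank(A − λI):
  rank(A − (0)·I) = 1, so dim ker(A − (0)·I) = n − 1 = 3

Summary:
  λ = 0: algebraic multiplicity = 4, geometric multiplicity = 3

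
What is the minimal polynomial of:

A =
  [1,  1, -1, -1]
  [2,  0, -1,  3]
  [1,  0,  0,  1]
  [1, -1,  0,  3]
x^2 - 2*x + 1

The characteristic polynomial is χ_A(x) = (x - 1)^4, so the eigenvalues are known. The minimal polynomial is
  m_A(x) = Π_λ (x − λ)^{k_λ}
where k_λ is the size of the *largest* Jordan block for λ (equivalently, the smallest k with (A − λI)^k v = 0 for every generalised eigenvector v of λ).

  λ = 1: largest Jordan block has size 2, contributing (x − 1)^2

So m_A(x) = (x - 1)^2 = x^2 - 2*x + 1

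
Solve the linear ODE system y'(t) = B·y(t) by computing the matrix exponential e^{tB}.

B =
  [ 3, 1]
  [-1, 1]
e^{tB} =
  [t*exp(2*t) + exp(2*t), t*exp(2*t)]
  [-t*exp(2*t), -t*exp(2*t) + exp(2*t)]

Strategy: write B = P · J · P⁻¹ where J is a Jordan canonical form, so e^{tB} = P · e^{tJ} · P⁻¹, and e^{tJ} can be computed block-by-block.

B has Jordan form
J =
  [2, 1]
  [0, 2]
(up to reordering of blocks).

Per-block formulas:
  For a 2×2 Jordan block J_2(2): exp(t · J_2(2)) = e^(2t)·(I + t·N), where N is the 2×2 nilpotent shift.

After assembling e^{tJ} and conjugating by P, we get:

e^{tB} =
  [t*exp(2*t) + exp(2*t), t*exp(2*t)]
  [-t*exp(2*t), -t*exp(2*t) + exp(2*t)]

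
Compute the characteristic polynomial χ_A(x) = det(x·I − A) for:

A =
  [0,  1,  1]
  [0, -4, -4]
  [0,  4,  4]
x^3

Expanding det(x·I − A) (e.g. by cofactor expansion or by noting that A is similar to its Jordan form J, which has the same characteristic polynomial as A) gives
  χ_A(x) = x^3
which factors as x^3. The eigenvalues (with algebraic multiplicities) are λ = 0 with multiplicity 3.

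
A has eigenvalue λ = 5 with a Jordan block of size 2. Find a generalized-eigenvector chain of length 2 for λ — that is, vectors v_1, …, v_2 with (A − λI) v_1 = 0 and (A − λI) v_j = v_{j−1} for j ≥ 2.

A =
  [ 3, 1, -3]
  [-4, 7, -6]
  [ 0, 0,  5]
A Jordan chain for λ = 5 of length 2:
v_1 = (-2, -4, 0)ᵀ
v_2 = (1, 0, 0)ᵀ

Let N = A − (5)·I. We want v_2 with N^2 v_2 = 0 but N^1 v_2 ≠ 0; then v_{j-1} := N · v_j for j = 2, …, 2.

Pick v_2 = (1, 0, 0)ᵀ.
Then v_1 = N · v_2 = (-2, -4, 0)ᵀ.

Sanity check: (A − (5)·I) v_1 = (0, 0, 0)ᵀ = 0. ✓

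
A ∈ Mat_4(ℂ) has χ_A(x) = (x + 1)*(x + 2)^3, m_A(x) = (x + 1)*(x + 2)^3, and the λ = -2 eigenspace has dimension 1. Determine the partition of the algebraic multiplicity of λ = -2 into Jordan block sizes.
Block sizes for λ = -2: [3]

Step 1 — from the characteristic polynomial, algebraic multiplicity of λ = -2 is 3. From dim ker(A − (-2)·I) = 1, there are exactly 1 Jordan blocks for λ = -2.
Step 2 — from the minimal polynomial, the factor (x + 2)^3 tells us the largest block for λ = -2 has size 3.
Step 3 — with total size 3, 1 blocks, and largest block 3, the block sizes (in nonincreasing order) are [3].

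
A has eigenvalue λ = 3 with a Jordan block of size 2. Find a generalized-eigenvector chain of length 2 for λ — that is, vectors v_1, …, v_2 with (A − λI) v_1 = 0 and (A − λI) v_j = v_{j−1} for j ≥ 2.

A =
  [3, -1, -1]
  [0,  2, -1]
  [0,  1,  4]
A Jordan chain for λ = 3 of length 2:
v_1 = (-1, -1, 1)ᵀ
v_2 = (0, 1, 0)ᵀ

Let N = A − (3)·I. We want v_2 with N^2 v_2 = 0 but N^1 v_2 ≠ 0; then v_{j-1} := N · v_j for j = 2, …, 2.

Pick v_2 = (0, 1, 0)ᵀ.
Then v_1 = N · v_2 = (-1, -1, 1)ᵀ.

Sanity check: (A − (3)·I) v_1 = (0, 0, 0)ᵀ = 0. ✓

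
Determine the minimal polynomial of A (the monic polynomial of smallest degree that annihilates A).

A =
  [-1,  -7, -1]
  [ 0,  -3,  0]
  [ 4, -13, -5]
x^3 + 9*x^2 + 27*x + 27

The characteristic polynomial is χ_A(x) = (x + 3)^3, so the eigenvalues are known. The minimal polynomial is
  m_A(x) = Π_λ (x − λ)^{k_λ}
where k_λ is the size of the *largest* Jordan block for λ (equivalently, the smallest k with (A − λI)^k v = 0 for every generalised eigenvector v of λ).

  λ = -3: largest Jordan block has size 3, contributing (x + 3)^3

So m_A(x) = (x + 3)^3 = x^3 + 9*x^2 + 27*x + 27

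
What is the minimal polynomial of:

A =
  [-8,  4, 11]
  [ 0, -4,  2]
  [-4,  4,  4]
x^3 + 8*x^2 + 20*x + 16

The characteristic polynomial is χ_A(x) = (x + 2)^2*(x + 4), so the eigenvalues are known. The minimal polynomial is
  m_A(x) = Π_λ (x − λ)^{k_λ}
where k_λ is the size of the *largest* Jordan block for λ (equivalently, the smallest k with (A − λI)^k v = 0 for every generalised eigenvector v of λ).

  λ = -4: largest Jordan block has size 1, contributing (x + 4)
  λ = -2: largest Jordan block has size 2, contributing (x + 2)^2

So m_A(x) = (x + 2)^2*(x + 4) = x^3 + 8*x^2 + 20*x + 16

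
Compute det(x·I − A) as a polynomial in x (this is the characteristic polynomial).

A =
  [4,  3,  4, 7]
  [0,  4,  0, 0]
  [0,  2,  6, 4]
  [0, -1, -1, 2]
x^4 - 16*x^3 + 96*x^2 - 256*x + 256

Expanding det(x·I − A) (e.g. by cofactor expansion or by noting that A is similar to its Jordan form J, which has the same characteristic polynomial as A) gives
  χ_A(x) = x^4 - 16*x^3 + 96*x^2 - 256*x + 256
which factors as (x - 4)^4. The eigenvalues (with algebraic multiplicities) are λ = 4 with multiplicity 4.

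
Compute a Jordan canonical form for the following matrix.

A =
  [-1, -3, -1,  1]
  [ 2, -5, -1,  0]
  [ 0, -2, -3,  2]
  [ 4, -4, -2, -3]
J_3(-3) ⊕ J_1(-3)

The characteristic polynomial is
  det(x·I − A) = x^4 + 12*x^3 + 54*x^2 + 108*x + 81 = (x + 3)^4

Eigenvalues and multiplicities (the geometric multiplicity of λ is n − rank(A − λI), which equals the number of Jordan blocks for λ):
  λ = -3: algebraic multiplicity = 4, geometric multiplicity = 2

Determining the block sizes for each eigenvalue:
  λ = -3: with am = 4 and gm = 2, the partition is not yet determined (e.g. several partitions of 4 into 2 parts exist). Let N = A − (-3)·I. Computing rank(N^1) = 2, rank(N^2) = 1, rank(N^3) = 0; the number of blocks of size ≥ j is rank(N^{j−1}) − rank(N^j), giving [2, 1, 1]. So we have 1 block(s) of size 3, 1 block(s) of size 1 → block sizes [3, 1]

Assembling the blocks gives a Jordan form
J =
  [-3,  1,  0,  0]
  [ 0, -3,  1,  0]
  [ 0,  0, -3,  0]
  [ 0,  0,  0, -3]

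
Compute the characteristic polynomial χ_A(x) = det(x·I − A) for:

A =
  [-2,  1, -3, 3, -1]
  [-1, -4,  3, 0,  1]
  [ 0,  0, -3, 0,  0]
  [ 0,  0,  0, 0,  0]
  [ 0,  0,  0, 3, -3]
x^5 + 12*x^4 + 54*x^3 + 108*x^2 + 81*x

Expanding det(x·I − A) (e.g. by cofactor expansion or by noting that A is similar to its Jordan form J, which has the same characteristic polynomial as A) gives
  χ_A(x) = x^5 + 12*x^4 + 54*x^3 + 108*x^2 + 81*x
which factors as x*(x + 3)^4. The eigenvalues (with algebraic multiplicities) are λ = -3 with multiplicity 4, λ = 0 with multiplicity 1.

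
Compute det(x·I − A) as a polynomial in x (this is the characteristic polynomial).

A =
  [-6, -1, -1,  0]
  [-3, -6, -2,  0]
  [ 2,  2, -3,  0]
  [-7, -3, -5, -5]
x^4 + 20*x^3 + 150*x^2 + 500*x + 625

Expanding det(x·I − A) (e.g. by cofactor expansion or by noting that A is similar to its Jordan form J, which has the same characteristic polynomial as A) gives
  χ_A(x) = x^4 + 20*x^3 + 150*x^2 + 500*x + 625
which factors as (x + 5)^4. The eigenvalues (with algebraic multiplicities) are λ = -5 with multiplicity 4.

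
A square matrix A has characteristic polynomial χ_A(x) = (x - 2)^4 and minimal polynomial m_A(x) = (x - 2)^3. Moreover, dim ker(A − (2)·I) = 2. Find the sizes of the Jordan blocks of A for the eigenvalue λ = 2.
Block sizes for λ = 2: [3, 1]

Step 1 — from the characteristic polynomial, algebraic multiplicity of λ = 2 is 4. From dim ker(A − (2)·I) = 2, there are exactly 2 Jordan blocks for λ = 2.
Step 2 — from the minimal polynomial, the factor (x − 2)^3 tells us the largest block for λ = 2 has size 3.
Step 3 — with total size 4, 2 blocks, and largest block 3, the block sizes (in nonincreasing order) are [3, 1].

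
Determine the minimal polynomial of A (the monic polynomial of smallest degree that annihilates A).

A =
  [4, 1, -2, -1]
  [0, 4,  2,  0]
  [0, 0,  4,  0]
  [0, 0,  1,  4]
x^3 - 12*x^2 + 48*x - 64

The characteristic polynomial is χ_A(x) = (x - 4)^4, so the eigenvalues are known. The minimal polynomial is
  m_A(x) = Π_λ (x − λ)^{k_λ}
where k_λ is the size of the *largest* Jordan block for λ (equivalently, the smallest k with (A − λI)^k v = 0 for every generalised eigenvector v of λ).

  λ = 4: largest Jordan block has size 3, contributing (x − 4)^3

So m_A(x) = (x - 4)^3 = x^3 - 12*x^2 + 48*x - 64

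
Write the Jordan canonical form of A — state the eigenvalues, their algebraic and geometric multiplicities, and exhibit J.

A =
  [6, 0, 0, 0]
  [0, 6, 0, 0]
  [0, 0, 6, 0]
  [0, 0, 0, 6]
J_1(6) ⊕ J_1(6) ⊕ J_1(6) ⊕ J_1(6)

The characteristic polynomial is
  det(x·I − A) = x^4 - 24*x^3 + 216*x^2 - 864*x + 1296 = (x - 6)^4

Eigenvalues and multiplicities (the geometric multiplicity of λ is n − rank(A − λI), which equals the number of Jordan blocks for λ):
  λ = 6: algebraic multiplicity = 4, geometric multiplicity = 4

Determining the block sizes for each eigenvalue:
  λ = 6: gm = am = 4, so every block has size 1 → block sizes [1, 1, 1, 1]

Assembling the blocks gives a Jordan form
J =
  [6, 0, 0, 0]
  [0, 6, 0, 0]
  [0, 0, 6, 0]
  [0, 0, 0, 6]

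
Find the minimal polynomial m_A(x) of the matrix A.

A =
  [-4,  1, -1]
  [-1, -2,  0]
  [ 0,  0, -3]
x^3 + 9*x^2 + 27*x + 27

The characteristic polynomial is χ_A(x) = (x + 3)^3, so the eigenvalues are known. The minimal polynomial is
  m_A(x) = Π_λ (x − λ)^{k_λ}
where k_λ is the size of the *largest* Jordan block for λ (equivalently, the smallest k with (A − λI)^k v = 0 for every generalised eigenvector v of λ).

  λ = -3: largest Jordan block has size 3, contributing (x + 3)^3

So m_A(x) = (x + 3)^3 = x^3 + 9*x^2 + 27*x + 27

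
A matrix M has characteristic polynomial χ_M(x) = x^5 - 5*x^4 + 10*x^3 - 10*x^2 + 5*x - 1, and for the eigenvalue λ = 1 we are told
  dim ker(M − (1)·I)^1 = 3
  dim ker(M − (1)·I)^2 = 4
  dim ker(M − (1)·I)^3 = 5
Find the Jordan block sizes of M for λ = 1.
Block sizes for λ = 1: [3, 1, 1]

From the dimensions of kernels of powers, the number of Jordan blocks of size at least j is d_j − d_{j−1} where d_j = dim ker(N^j) (with d_0 = 0). Computing the differences gives [3, 1, 1].
The number of blocks of size exactly k is (#blocks of size ≥ k) − (#blocks of size ≥ k + 1), so the partition is: 2 block(s) of size 1, 1 block(s) of size 3.
In nonincreasing order the block sizes are [3, 1, 1].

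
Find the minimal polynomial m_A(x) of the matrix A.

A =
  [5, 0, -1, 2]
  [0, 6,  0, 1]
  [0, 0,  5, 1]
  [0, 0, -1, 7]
x^4 - 23*x^3 + 198*x^2 - 756*x + 1080

The characteristic polynomial is χ_A(x) = (x - 6)^3*(x - 5), so the eigenvalues are known. The minimal polynomial is
  m_A(x) = Π_λ (x − λ)^{k_λ}
where k_λ is the size of the *largest* Jordan block for λ (equivalently, the smallest k with (A − λI)^k v = 0 for every generalised eigenvector v of λ).

  λ = 5: largest Jordan block has size 1, contributing (x − 5)
  λ = 6: largest Jordan block has size 3, contributing (x − 6)^3

So m_A(x) = (x - 6)^3*(x - 5) = x^4 - 23*x^3 + 198*x^2 - 756*x + 1080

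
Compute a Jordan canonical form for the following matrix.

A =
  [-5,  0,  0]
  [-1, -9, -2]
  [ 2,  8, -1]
J_2(-5) ⊕ J_1(-5)

The characteristic polynomial is
  det(x·I − A) = x^3 + 15*x^2 + 75*x + 125 = (x + 5)^3

Eigenvalues and multiplicities (the geometric multiplicity of λ is n − rank(A − λI), which equals the number of Jordan blocks for λ):
  λ = -5: algebraic multiplicity = 3, geometric multiplicity = 2

Determining the block sizes for each eigenvalue:
  λ = -5: 2 blocks summing to 3 forces exactly one block of size 2 and the rest size 1 → block sizes [2, 1]

Assembling the blocks gives a Jordan form
J =
  [-5,  1,  0]
  [ 0, -5,  0]
  [ 0,  0, -5]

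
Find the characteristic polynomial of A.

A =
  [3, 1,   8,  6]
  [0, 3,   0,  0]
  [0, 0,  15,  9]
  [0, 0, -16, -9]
x^4 - 12*x^3 + 54*x^2 - 108*x + 81

Expanding det(x·I − A) (e.g. by cofactor expansion or by noting that A is similar to its Jordan form J, which has the same characteristic polynomial as A) gives
  χ_A(x) = x^4 - 12*x^3 + 54*x^2 - 108*x + 81
which factors as (x - 3)^4. The eigenvalues (with algebraic multiplicities) are λ = 3 with multiplicity 4.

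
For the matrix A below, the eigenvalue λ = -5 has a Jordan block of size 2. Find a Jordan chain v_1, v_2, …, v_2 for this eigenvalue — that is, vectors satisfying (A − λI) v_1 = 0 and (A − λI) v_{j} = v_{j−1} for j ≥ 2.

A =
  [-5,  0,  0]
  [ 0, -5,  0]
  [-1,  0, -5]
A Jordan chain for λ = -5 of length 2:
v_1 = (0, 0, -1)ᵀ
v_2 = (1, 0, 0)ᵀ

Let N = A − (-5)·I. We want v_2 with N^2 v_2 = 0 but N^1 v_2 ≠ 0; then v_{j-1} := N · v_j for j = 2, …, 2.

Pick v_2 = (1, 0, 0)ᵀ.
Then v_1 = N · v_2 = (0, 0, -1)ᵀ.

Sanity check: (A − (-5)·I) v_1 = (0, 0, 0)ᵀ = 0. ✓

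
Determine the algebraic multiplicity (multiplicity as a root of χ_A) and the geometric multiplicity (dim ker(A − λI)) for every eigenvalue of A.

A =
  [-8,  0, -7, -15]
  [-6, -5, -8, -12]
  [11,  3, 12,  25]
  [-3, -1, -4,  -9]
λ = -3: alg = 2, geom = 1; λ = -2: alg = 2, geom = 1

Step 1 — factor the characteristic polynomial to read off the algebraic multiplicities:
  χ_A(x) = (x + 2)^2*(x + 3)^2

Step 2 — compute geometric multiplicities via the rank-nullity identity g(λ) = n − rank(A − λI):
  rank(A − (-3)·I) = 3, so dim ker(A − (-3)·I) = n − 3 = 1
  rank(A − (-2)·I) = 3, so dim ker(A − (-2)·I) = n − 3 = 1

Summary:
  λ = -3: algebraic multiplicity = 2, geometric multiplicity = 1
  λ = -2: algebraic multiplicity = 2, geometric multiplicity = 1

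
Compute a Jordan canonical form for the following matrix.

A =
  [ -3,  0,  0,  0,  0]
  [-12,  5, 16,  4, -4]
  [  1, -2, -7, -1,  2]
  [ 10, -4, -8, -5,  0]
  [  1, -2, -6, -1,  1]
J_1(-3) ⊕ J_1(-3) ⊕ J_2(-1) ⊕ J_1(-1)

The characteristic polynomial is
  det(x·I − A) = x^5 + 9*x^4 + 30*x^3 + 46*x^2 + 33*x + 9 = (x + 1)^3*(x + 3)^2

Eigenvalues and multiplicities (the geometric multiplicity of λ is n − rank(A − λI), which equals the number of Jordan blocks for λ):
  λ = -3: algebraic multiplicity = 2, geometric multiplicity = 2
  λ = -1: algebraic multiplicity = 3, geometric multiplicity = 2

Determining the block sizes for each eigenvalue:
  λ = -3: gm = am = 2, so every block has size 1 → block sizes [1, 1]
  λ = -1: 2 blocks summing to 3 forces exactly one block of size 2 and the rest size 1 → block sizes [2, 1]

Assembling the blocks gives a Jordan form
J =
  [-3,  0,  0,  0,  0]
  [ 0, -3,  0,  0,  0]
  [ 0,  0, -1,  1,  0]
  [ 0,  0,  0, -1,  0]
  [ 0,  0,  0,  0, -1]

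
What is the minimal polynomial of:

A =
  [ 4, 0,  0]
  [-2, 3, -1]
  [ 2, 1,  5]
x^2 - 8*x + 16

The characteristic polynomial is χ_A(x) = (x - 4)^3, so the eigenvalues are known. The minimal polynomial is
  m_A(x) = Π_λ (x − λ)^{k_λ}
where k_λ is the size of the *largest* Jordan block for λ (equivalently, the smallest k with (A − λI)^k v = 0 for every generalised eigenvector v of λ).

  λ = 4: largest Jordan block has size 2, contributing (x − 4)^2

So m_A(x) = (x - 4)^2 = x^2 - 8*x + 16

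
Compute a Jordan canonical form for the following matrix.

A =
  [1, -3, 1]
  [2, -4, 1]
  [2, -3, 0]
J_2(-1) ⊕ J_1(-1)

The characteristic polynomial is
  det(x·I − A) = x^3 + 3*x^2 + 3*x + 1 = (x + 1)^3

Eigenvalues and multiplicities (the geometric multiplicity of λ is n − rank(A − λI), which equals the number of Jordan blocks for λ):
  λ = -1: algebraic multiplicity = 3, geometric multiplicity = 2

Determining the block sizes for each eigenvalue:
  λ = -1: 2 blocks summing to 3 forces exactly one block of size 2 and the rest size 1 → block sizes [2, 1]

Assembling the blocks gives a Jordan form
J =
  [-1,  1,  0]
  [ 0, -1,  0]
  [ 0,  0, -1]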